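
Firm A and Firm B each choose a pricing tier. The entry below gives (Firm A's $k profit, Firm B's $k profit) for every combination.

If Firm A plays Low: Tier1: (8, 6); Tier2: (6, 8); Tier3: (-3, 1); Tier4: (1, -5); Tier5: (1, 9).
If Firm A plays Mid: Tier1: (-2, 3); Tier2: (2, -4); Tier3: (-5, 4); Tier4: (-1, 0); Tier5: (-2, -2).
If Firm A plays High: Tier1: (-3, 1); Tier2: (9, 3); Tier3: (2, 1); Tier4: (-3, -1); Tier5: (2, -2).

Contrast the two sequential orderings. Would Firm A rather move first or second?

first

If Firm A leads: Firm B's best replies are Low→Tier5, Mid→Tier3, High→Tier2; Firm A's induced payoffs 1, -5, 9; outcome (High, Tier2), payoffs (9, 3).
If Firm B leads: Firm A's best replies are Tier1→Low, Tier2→High, Tier3→High, Tier4→Low, Tier5→High; Firm B's induced payoffs 6, 3, 1, -5, -2; outcome (Low, Tier1), payoffs (8, 6).
Firm A gets 9 moving first and 8 moving second, so Firm A prefers to move first.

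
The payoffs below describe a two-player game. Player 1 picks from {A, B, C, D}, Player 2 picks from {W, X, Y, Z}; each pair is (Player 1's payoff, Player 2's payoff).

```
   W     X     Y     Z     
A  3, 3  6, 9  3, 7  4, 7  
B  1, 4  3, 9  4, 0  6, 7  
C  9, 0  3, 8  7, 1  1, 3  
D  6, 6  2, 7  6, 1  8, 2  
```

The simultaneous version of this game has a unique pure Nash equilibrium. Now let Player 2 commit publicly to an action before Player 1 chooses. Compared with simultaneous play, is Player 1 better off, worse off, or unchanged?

unchanged

Solve by backward induction (Player 2 leads).
- W → Player 1 plays C (best of 3, 1, 9, 6); Player 2 gets 0.
- X → Player 1 plays A (best of 6, 3, 3, 2); Player 2 gets 9.
- Y → Player 1 plays C (best of 3, 4, 7, 6); Player 2 gets 1.
- Z → Player 1 plays D (best of 4, 6, 1, 8); Player 2 gets 2.
Maximizing over 0, 9, 1, 2, Player 2 chooses X. Subgame-perfect outcome: (A, X) with payoffs (6, 9).
For the simultaneous game, intersect best replies.
Player 1's best replies: W→C; X→A; Y→C; Z→D.
Player 2's best replies: A→X; B→X; C→X; D→X.
The unique mutual best reply is (A, X), giving (6, 9).
Player 1 earns 6 sequentially versus 6 at the Nash outcome: unchanged.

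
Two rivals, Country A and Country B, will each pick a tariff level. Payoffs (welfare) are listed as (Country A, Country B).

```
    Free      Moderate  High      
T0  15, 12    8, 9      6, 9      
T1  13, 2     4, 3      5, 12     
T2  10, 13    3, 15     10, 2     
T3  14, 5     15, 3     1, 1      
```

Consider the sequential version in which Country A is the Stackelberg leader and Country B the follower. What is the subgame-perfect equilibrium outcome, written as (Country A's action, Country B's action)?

Work backward from Country B's decision.
- T0 → Country B plays Free (best of 12, 9, 9); Country A gets 15.
- T1 → Country B plays High (best of 2, 3, 12); Country A gets 5.
- T2 → Country B plays Moderate (best of 13, 15, 2); Country A gets 3.
- T3 → Country B plays Free (best of 5, 3, 1); Country A gets 14.
Country A's induced payoffs are 15, 5, 3, 14, so Country A commits to T0. Subgame-perfect outcome: (T0, Free) with payoffs (15, 12).

(T0, Free)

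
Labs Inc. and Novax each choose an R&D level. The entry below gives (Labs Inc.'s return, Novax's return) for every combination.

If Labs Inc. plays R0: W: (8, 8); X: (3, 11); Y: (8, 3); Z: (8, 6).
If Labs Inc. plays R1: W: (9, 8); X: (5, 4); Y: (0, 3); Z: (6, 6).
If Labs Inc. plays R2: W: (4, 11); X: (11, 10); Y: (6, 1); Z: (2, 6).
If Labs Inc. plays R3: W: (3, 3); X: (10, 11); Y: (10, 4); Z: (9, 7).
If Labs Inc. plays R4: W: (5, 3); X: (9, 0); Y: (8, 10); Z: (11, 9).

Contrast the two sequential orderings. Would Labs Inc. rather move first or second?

If Labs Inc. leads: Novax's best replies are R0→X, R1→W, R2→W, R3→X, R4→Y; Labs Inc.'s induced payoffs 3, 9, 4, 10, 8; outcome (R3, X), payoffs (10, 11).
If Novax leads: Labs Inc.'s best replies are W→R1, X→R2, Y→R3, Z→R4; Novax's induced payoffs 8, 10, 4, 9; outcome (R2, X), payoffs (11, 10).
Labs Inc. gets 10 moving first and 11 moving second, so Labs Inc. prefers to move second.

second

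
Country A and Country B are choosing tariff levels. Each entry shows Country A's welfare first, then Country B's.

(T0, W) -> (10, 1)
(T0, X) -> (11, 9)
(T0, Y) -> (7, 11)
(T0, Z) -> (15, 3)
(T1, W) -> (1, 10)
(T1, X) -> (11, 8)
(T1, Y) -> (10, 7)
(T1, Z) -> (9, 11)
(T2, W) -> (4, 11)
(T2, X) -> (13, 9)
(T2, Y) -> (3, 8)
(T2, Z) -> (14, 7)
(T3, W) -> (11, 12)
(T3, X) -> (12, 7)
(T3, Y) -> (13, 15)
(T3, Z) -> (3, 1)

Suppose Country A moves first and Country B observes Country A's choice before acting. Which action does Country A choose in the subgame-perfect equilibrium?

T3

Solve by backward induction (Country A leads).
- T0: Country B compares 1, 9, 11, 3 and picks Y; Country A would get 7.
- T1: Country B compares 10, 8, 7, 11 and picks Z; Country A would get 9.
- T2: Country B compares 11, 9, 8, 7 and picks W; Country A would get 4.
- T3: Country B compares 12, 7, 15, 1 and picks Y; Country A would get 13.
Country A's induced payoffs are 7, 9, 4, 13, so Country A commits to T3. Subgame-perfect outcome: (T3, Y) with payoffs (13, 15).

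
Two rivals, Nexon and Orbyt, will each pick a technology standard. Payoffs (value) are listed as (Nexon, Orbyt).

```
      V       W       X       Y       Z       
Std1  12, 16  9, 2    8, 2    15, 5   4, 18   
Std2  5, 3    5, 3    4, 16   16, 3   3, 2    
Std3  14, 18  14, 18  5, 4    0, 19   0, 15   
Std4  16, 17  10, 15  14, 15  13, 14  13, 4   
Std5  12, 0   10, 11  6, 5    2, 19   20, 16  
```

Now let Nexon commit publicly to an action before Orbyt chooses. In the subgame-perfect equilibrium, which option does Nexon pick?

Std4

Work backward from Orbyt's decision.
- Std1: Orbyt compares 16, 2, 2, 5, 18 and picks Z; Nexon would get 4.
- Std2: Orbyt compares 3, 3, 16, 3, 2 and picks X; Nexon would get 4.
- Std3: Orbyt compares 18, 18, 4, 19, 15 and picks Y; Nexon would get 0.
- Std4: Orbyt compares 17, 15, 15, 14, 4 and picks V; Nexon would get 16.
- Std5: Orbyt compares 0, 11, 5, 19, 16 and picks Y; Nexon would get 2.
Maximizing over 4, 4, 0, 16, 2, Nexon chooses Std4. Subgame-perfect outcome: (Std4, V) with payoffs (16, 17).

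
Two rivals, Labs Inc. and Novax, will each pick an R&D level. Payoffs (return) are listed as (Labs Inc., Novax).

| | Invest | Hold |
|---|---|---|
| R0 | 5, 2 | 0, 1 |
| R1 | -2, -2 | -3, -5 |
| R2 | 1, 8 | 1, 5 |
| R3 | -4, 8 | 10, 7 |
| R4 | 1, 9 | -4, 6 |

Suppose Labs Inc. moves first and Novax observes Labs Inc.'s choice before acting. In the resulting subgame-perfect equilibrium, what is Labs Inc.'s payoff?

5

Backward induction with Labs Inc. moving first.
- R0: Novax compares 2, 1 and picks Invest; Labs Inc. would get 5.
- R1: Novax compares -2, -5 and picks Invest; Labs Inc. would get -2.
- R2: Novax compares 8, 5 and picks Invest; Labs Inc. would get 1.
- R3: Novax compares 8, 7 and picks Invest; Labs Inc. would get -4.
- R4: Novax compares 9, 6 and picks Invest; Labs Inc. would get 1.
Maximizing over 5, -2, 1, -4, 1, Labs Inc. chooses R0. Subgame-perfect outcome: (R0, Invest) with payoffs (5, 2).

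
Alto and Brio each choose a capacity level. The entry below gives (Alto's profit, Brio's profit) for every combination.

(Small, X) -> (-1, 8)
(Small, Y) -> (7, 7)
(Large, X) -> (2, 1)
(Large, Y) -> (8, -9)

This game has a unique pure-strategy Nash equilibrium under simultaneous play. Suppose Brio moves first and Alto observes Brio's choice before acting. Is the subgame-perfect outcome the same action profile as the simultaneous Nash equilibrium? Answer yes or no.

yes

Backward induction with Brio moving first.
- X: Alto compares -1, 2 and picks Large; Brio would get 1.
- Y: Alto compares 7, 8 and picks Large; Brio would get -9.
Maximizing over 1, -9, Brio chooses X. Subgame-perfect outcome: (Large, X) with payoffs (2, 1).
For the simultaneous game, intersect best replies.
Alto's best replies: X→Large; Y→Large.
Brio's best replies: Small→X; Large→X.
Only (Large, X) has each player best-responding; Nash payoffs (2, 1).
Sequential outcome (Large, X) coincides with the Nash profile (Large, X).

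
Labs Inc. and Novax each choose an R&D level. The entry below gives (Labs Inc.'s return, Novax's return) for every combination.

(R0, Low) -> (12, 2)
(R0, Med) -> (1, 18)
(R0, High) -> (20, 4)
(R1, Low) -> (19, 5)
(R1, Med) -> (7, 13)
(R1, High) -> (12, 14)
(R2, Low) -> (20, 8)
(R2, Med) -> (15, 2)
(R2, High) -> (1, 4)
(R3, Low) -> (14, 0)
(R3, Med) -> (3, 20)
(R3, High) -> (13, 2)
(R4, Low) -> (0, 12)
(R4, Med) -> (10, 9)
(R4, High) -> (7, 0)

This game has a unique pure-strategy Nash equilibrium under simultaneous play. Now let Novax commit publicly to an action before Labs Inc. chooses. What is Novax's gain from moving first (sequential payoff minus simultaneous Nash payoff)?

0

Backward induction with Novax moving first.
- Low → Labs Inc. plays R2 (best of 12, 19, 20, 14, 0); Novax gets 8.
- Med → Labs Inc. plays R2 (best of 1, 7, 15, 3, 10); Novax gets 2.
- High → Labs Inc. plays R0 (best of 20, 12, 1, 13, 7); Novax gets 4.
Among 8, 2, 4, the best is 8 at Low. Subgame-perfect outcome: (R2, Low) with payoffs (20, 8).
Under simultaneous play:
Labs Inc.'s best replies: Low→R2; Med→R2; High→R0.
Novax's best replies: R0→Med; R1→High; R2→Low; R3→Med; R4→Low.
The unique mutual best reply is (R2, Low), giving (20, 8).
Novax's commitment gain: 8 − 8 = 0.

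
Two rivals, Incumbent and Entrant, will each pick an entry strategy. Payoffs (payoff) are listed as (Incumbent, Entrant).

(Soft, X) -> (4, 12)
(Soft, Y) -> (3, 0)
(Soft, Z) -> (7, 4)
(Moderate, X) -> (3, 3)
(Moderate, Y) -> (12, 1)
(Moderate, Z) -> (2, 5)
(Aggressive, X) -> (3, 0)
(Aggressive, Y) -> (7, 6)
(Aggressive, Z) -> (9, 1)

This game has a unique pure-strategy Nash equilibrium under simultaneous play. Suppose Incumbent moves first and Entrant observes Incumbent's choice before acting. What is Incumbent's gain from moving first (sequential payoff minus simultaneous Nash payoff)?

3

Solve by backward induction (Incumbent leads).
- Soft → Entrant plays X (best of 12, 0, 4); Incumbent gets 4.
- Moderate → Entrant plays Z (best of 3, 1, 5); Incumbent gets 2.
- Aggressive → Entrant plays Y (best of 0, 6, 1); Incumbent gets 7.
Incumbent's induced payoffs are 4, 2, 7, so Incumbent commits to Aggressive. Subgame-perfect outcome: (Aggressive, Y) with payoffs (7, 6).
Now find the simultaneous Nash equilibrium.
Incumbent's best replies: X→Soft; Y→Moderate; Z→Aggressive.
Entrant's best replies: Soft→X; Moderate→Z; Aggressive→Y.
The unique mutual best reply is (Soft, X), giving (4, 12).
Incumbent's commitment gain: 7 − 4 = 3.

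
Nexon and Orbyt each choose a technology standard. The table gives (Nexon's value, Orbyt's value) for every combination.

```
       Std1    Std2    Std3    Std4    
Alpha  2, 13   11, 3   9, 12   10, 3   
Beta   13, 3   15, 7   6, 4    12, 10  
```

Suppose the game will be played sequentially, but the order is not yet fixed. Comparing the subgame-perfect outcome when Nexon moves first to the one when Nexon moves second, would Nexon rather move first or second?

If Nexon leads: Orbyt's best replies are Alpha→Std1, Beta→Std4; Nexon's induced payoffs 2, 12; outcome (Beta, Std4), payoffs (12, 10).
If Orbyt leads: Nexon's best replies are Std1→Beta, Std2→Beta, Std3→Alpha, Std4→Beta; Orbyt's induced payoffs 3, 7, 12, 10; outcome (Alpha, Std3), payoffs (9, 12).
Nexon gets 12 moving first and 9 moving second, so Nexon prefers to move first.

first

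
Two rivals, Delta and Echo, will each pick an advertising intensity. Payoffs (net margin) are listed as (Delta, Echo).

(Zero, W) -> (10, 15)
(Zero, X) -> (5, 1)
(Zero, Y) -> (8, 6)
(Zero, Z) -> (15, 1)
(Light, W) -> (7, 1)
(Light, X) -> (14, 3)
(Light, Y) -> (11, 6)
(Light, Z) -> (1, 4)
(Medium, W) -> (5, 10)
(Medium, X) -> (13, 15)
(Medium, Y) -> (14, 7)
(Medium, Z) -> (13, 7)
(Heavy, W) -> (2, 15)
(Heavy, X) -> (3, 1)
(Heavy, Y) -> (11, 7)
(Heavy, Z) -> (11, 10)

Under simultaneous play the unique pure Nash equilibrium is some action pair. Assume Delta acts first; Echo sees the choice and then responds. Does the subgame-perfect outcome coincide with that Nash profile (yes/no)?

no

Solve by backward induction (Delta leads).
- Zero: BR = W, leader payoff 10.
- Light: BR = Y, leader payoff 11.
- Medium: BR = X, leader payoff 13.
- Heavy: BR = W, leader payoff 2.
Maximizing over 10, 11, 13, 2, Delta chooses Medium. Subgame-perfect outcome: (Medium, X) with payoffs (13, 15).
Under simultaneous play:
Delta's best replies: W→Zero; X→Light; Y→Medium; Z→Zero.
Echo's best replies: Zero→W; Light→Y; Medium→X; Heavy→W.
The unique mutual best reply is (Zero, W), giving (10, 15).
Sequential outcome (Medium, X) differs from the Nash profile (Zero, W).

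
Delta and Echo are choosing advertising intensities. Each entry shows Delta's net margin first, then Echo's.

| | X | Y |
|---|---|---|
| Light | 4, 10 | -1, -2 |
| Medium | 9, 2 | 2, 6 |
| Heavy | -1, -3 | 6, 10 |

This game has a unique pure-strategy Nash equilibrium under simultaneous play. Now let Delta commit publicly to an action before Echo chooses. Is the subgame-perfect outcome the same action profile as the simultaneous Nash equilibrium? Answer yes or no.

yes

Backward induction with Delta moving first.
- Light: Echo compares 10, -2 and picks X; Delta would get 4.
- Medium: Echo compares 2, 6 and picks Y; Delta would get 2.
- Heavy: Echo compares -3, 10 and picks Y; Delta would get 6.
Delta's induced payoffs are 4, 2, 6, so Delta commits to Heavy. Subgame-perfect outcome: (Heavy, Y) with payoffs (6, 10).
Under simultaneous play:
Delta's best replies: X→Medium; Y→Heavy.
Echo's best replies: Light→X; Medium→Y; Heavy→Y.
Only (Heavy, Y) has each player best-responding; Nash payoffs (6, 10).
Sequential outcome (Heavy, Y) coincides with the Nash profile (Heavy, Y).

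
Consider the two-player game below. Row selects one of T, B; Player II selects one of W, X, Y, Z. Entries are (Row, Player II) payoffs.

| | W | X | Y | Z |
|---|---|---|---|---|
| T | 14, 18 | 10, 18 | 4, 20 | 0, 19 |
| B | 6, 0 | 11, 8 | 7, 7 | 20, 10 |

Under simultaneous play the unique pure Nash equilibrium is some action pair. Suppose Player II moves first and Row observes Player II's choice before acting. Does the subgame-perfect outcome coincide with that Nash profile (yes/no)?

no

Solve by backward induction (Player II leads).
- W: BR = T, leader payoff 18.
- X: BR = B, leader payoff 8.
- Y: BR = B, leader payoff 7.
- Z: BR = B, leader payoff 10.
Maximizing over 18, 8, 7, 10, Player II chooses W. Subgame-perfect outcome: (T, W) with payoffs (14, 18).
For the simultaneous game, intersect best replies.
Row's best replies: W→T; X→B; Y→B; Z→B.
Player II's best replies: T→Y; B→Z.
The unique mutual best reply is (B, Z), giving (20, 10).
Sequential outcome (T, W) differs from the Nash profile (B, Z).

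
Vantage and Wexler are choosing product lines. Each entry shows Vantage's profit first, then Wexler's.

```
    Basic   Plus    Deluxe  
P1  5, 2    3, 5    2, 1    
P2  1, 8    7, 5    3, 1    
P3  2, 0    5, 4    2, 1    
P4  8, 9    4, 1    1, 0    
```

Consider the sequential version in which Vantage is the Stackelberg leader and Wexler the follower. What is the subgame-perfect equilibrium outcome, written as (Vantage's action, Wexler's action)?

Work backward from Wexler's decision.
- P1: BR = Plus, leader payoff 3.
- P2: BR = Basic, leader payoff 1.
- P3: BR = Plus, leader payoff 5.
- P4: BR = Basic, leader payoff 8.
Vantage's induced payoffs are 3, 1, 5, 8, so Vantage commits to P4. Subgame-perfect outcome: (P4, Basic) with payoffs (8, 9).

(P4, Basic)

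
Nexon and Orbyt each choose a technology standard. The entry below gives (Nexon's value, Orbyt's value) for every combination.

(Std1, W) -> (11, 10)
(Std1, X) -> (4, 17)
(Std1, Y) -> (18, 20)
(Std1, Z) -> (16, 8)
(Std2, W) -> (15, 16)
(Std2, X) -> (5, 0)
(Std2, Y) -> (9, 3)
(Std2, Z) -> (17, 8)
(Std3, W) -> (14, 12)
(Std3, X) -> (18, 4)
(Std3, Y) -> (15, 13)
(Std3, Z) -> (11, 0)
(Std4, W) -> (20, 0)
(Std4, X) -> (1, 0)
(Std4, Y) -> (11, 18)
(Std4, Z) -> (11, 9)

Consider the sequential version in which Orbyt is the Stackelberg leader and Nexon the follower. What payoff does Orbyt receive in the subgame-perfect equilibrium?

20

Backward induction with Orbyt moving first.
- W → Nexon plays Std4 (best of 11, 15, 14, 20); Orbyt gets 0.
- X → Nexon plays Std3 (best of 4, 5, 18, 1); Orbyt gets 4.
- Y → Nexon plays Std1 (best of 18, 9, 15, 11); Orbyt gets 20.
- Z → Nexon plays Std2 (best of 16, 17, 11, 11); Orbyt gets 8.
Orbyt's induced payoffs are 0, 4, 20, 8, so Orbyt commits to Y. Subgame-perfect outcome: (Std1, Y) with payoffs (18, 20).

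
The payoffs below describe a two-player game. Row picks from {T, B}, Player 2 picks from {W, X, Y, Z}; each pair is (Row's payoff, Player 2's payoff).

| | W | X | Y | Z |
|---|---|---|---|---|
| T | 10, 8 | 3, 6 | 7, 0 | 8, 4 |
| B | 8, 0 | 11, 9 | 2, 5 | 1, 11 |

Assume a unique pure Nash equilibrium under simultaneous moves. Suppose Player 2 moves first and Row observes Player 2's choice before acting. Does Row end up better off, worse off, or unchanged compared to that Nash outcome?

better off

Work backward from Row's decision.
- W → Row plays T (best of 10, 8); Player 2 gets 8.
- X → Row plays B (best of 3, 11); Player 2 gets 9.
- Y → Row plays T (best of 7, 2); Player 2 gets 0.
- Z → Row plays T (best of 8, 1); Player 2 gets 4.
Among 8, 9, 0, 4, the best is 9 at X. Subgame-perfect outcome: (B, X) with payoffs (11, 9).
For the simultaneous game, intersect best replies.
Row's best replies: W→T; X→B; Y→T; Z→T.
Player 2's best replies: T→W; B→Z.
Only (T, W) has each player best-responding; Nash payoffs (10, 8).
Row earns 11 sequentially versus 10 at the Nash outcome: better off.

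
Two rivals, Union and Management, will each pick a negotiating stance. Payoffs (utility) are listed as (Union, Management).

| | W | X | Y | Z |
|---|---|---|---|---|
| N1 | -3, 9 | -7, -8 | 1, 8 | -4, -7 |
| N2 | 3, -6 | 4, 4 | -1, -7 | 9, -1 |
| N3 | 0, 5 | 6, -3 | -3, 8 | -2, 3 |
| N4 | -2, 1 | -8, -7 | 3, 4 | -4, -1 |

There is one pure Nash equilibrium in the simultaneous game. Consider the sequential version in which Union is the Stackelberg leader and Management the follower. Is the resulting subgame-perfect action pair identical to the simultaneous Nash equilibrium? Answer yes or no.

no

Backward induction with Union moving first.
- N1: Management compares 9, -8, 8, -7 and picks W; Union would get -3.
- N2: Management compares -6, 4, -7, -1 and picks X; Union would get 4.
- N3: Management compares 5, -3, 8, 3 and picks Y; Union would get -3.
- N4: Management compares 1, -7, 4, -1 and picks Y; Union would get 3.
Maximizing over -3, 4, -3, 3, Union chooses N2. Subgame-perfect outcome: (N2, X) with payoffs (4, 4).
For the simultaneous game, intersect best replies.
Union's best replies: W→N2; X→N3; Y→N4; Z→N2.
Management's best replies: N1→W; N2→X; N3→Y; N4→Y.
Only (N4, Y) has each player best-responding; Nash payoffs (3, 4).
Sequential outcome (N2, X) differs from the Nash profile (N4, Y).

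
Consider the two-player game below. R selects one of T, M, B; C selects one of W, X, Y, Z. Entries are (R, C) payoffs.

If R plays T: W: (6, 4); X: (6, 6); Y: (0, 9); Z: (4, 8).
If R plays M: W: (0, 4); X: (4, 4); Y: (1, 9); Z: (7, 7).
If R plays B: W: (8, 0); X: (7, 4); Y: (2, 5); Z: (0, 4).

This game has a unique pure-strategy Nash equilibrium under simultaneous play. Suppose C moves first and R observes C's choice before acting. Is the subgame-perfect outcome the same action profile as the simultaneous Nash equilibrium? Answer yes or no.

Backward induction with C moving first.
- W: BR = B, leader payoff 0.
- X: BR = B, leader payoff 4.
- Y: BR = B, leader payoff 5.
- Z: BR = M, leader payoff 7.
Among 0, 4, 5, 7, the best is 7 at Z. Subgame-perfect outcome: (M, Z) with payoffs (7, 7).
Under simultaneous play:
R's best replies: W→B; X→B; Y→B; Z→M.
C's best replies: T→Y; M→Y; B→Y.
Only (B, Y) has each player best-responding; Nash payoffs (2, 5).
Sequential outcome (M, Z) differs from the Nash profile (B, Y).

no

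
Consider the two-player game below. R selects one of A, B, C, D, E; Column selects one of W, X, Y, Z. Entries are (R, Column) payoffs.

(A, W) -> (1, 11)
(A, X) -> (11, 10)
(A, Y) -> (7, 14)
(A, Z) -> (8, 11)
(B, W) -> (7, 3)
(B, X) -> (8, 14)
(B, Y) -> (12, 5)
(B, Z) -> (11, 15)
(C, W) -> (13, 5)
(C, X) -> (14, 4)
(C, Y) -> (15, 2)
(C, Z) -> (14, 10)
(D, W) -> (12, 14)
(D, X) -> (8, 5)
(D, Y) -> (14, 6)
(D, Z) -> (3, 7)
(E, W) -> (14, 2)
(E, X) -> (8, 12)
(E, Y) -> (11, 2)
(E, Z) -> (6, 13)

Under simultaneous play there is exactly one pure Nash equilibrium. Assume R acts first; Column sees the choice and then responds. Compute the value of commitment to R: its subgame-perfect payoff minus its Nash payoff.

Backward induction with R moving first.
- A: BR = Y, leader payoff 7.
- B: BR = Z, leader payoff 11.
- C: BR = Z, leader payoff 14.
- D: BR = W, leader payoff 12.
- E: BR = Z, leader payoff 6.
R's induced payoffs are 7, 11, 14, 12, 6, so R commits to C. Subgame-perfect outcome: (C, Z) with payoffs (14, 10).
For the simultaneous game, intersect best replies.
R's best replies: W→E; X→C; Y→C; Z→C.
Column's best replies: A→Y; B→Z; C→Z; D→W; E→Z.
The unique mutual best reply is (C, Z), giving (14, 10).
R's commitment gain: 14 − 14 = 0.

0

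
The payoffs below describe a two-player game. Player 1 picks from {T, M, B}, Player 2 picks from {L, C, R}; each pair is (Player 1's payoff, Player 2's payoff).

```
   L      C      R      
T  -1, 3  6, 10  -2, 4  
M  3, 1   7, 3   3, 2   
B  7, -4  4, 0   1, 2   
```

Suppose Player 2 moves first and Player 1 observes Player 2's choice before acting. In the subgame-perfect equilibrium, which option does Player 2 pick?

Work backward from Player 1's decision.
- L: BR = B, leader payoff -4.
- C: BR = M, leader payoff 3.
- R: BR = M, leader payoff 2.
Among -4, 3, 2, the best is 3 at C. Subgame-perfect outcome: (M, C) with payoffs (7, 3).

C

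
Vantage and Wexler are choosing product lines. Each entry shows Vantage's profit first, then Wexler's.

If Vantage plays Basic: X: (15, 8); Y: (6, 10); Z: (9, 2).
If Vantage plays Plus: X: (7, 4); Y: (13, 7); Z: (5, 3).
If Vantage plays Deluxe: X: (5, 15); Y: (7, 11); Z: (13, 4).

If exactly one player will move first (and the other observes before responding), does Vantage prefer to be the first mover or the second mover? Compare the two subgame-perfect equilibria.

If Vantage leads: Wexler's best replies are Basic→Y, Plus→Y, Deluxe→X; Vantage's induced payoffs 6, 13, 5; outcome (Plus, Y), payoffs (13, 7).
If Wexler leads: Vantage's best replies are X→Basic, Y→Plus, Z→Deluxe; Wexler's induced payoffs 8, 7, 4; outcome (Basic, X), payoffs (15, 8).
Vantage gets 13 moving first and 15 moving second, so Vantage prefers to move second.

second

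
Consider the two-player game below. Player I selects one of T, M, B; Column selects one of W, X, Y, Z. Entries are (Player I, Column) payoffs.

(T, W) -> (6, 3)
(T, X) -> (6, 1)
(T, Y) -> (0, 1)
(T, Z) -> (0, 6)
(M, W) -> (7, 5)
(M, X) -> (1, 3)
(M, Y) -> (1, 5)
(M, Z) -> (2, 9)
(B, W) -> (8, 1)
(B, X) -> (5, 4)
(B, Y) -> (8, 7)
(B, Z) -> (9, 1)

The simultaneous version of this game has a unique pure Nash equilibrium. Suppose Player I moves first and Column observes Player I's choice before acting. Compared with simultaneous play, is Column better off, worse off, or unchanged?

Column best-responds to each possible Player I move:
- T: Column compares 3, 1, 1, 6 and picks Z; Player I would get 0.
- M: Column compares 5, 3, 5, 9 and picks Z; Player I would get 2.
- B: Column compares 1, 4, 7, 1 and picks Y; Player I would get 8.
Maximizing over 0, 2, 8, Player I chooses B. Subgame-perfect outcome: (B, Y) with payoffs (8, 7).
Under simultaneous play:
Player I's best replies: W→B; X→T; Y→B; Z→B.
Column's best replies: T→Z; M→Z; B→Y.
Only (B, Y) has each player best-responding; Nash payoffs (8, 7).
Column earns 7 sequentially versus 7 at the Nash outcome: unchanged.

unchanged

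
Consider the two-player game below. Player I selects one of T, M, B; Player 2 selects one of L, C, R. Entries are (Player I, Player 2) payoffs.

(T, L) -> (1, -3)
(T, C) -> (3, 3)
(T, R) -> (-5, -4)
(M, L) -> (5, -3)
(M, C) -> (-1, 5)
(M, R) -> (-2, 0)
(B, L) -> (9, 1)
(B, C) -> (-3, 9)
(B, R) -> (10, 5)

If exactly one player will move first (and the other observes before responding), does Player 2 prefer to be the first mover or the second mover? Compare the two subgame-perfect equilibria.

If Player I leads: Player 2's best replies are T→C, M→C, B→C; Player I's induced payoffs 3, -1, -3; outcome (T, C), payoffs (3, 3).
If Player 2 leads: Player I's best replies are L→B, C→T, R→B; Player 2's induced payoffs 1, 3, 5; outcome (B, R), payoffs (10, 5).
Player 2 gets 5 moving first and 3 moving second, so Player 2 prefers to move first.

first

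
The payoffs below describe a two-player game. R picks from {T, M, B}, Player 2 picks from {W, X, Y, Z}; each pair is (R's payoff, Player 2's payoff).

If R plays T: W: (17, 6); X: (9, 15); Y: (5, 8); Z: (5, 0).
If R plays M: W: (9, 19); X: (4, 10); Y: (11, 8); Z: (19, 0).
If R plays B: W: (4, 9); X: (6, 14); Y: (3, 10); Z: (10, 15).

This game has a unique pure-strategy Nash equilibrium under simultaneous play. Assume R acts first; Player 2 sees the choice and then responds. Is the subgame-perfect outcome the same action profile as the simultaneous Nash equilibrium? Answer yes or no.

no

Work backward from Player 2's decision.
- T: Player 2 compares 6, 15, 8, 0 and picks X; R would get 9.
- M: Player 2 compares 19, 10, 8, 0 and picks W; R would get 9.
- B: Player 2 compares 9, 14, 10, 15 and picks Z; R would get 10.
Maximizing over 9, 9, 10, R chooses B. Subgame-perfect outcome: (B, Z) with payoffs (10, 15).
For the simultaneous game, intersect best replies.
R's best replies: W→T; X→T; Y→M; Z→M.
Player 2's best replies: T→X; M→W; B→Z.
The unique mutual best reply is (T, X), giving (9, 15).
Sequential outcome (B, Z) differs from the Nash profile (T, X).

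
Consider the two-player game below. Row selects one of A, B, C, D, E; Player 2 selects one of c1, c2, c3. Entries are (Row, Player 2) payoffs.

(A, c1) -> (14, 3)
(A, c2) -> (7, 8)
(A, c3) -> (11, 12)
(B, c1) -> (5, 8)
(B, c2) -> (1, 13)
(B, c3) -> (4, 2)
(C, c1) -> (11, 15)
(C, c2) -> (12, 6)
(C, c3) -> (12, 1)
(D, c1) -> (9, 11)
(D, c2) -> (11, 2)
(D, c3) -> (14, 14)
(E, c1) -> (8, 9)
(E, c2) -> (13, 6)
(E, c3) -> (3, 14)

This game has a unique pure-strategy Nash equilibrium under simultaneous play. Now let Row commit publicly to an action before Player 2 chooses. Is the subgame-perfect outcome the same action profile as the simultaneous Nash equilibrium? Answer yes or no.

Solve by backward induction (Row leads).
- A → Player 2 plays c3 (best of 3, 8, 12); Row gets 11.
- B → Player 2 plays c2 (best of 8, 13, 2); Row gets 1.
- C → Player 2 plays c1 (best of 15, 6, 1); Row gets 11.
- D → Player 2 plays c3 (best of 11, 2, 14); Row gets 14.
- E → Player 2 plays c3 (best of 9, 6, 14); Row gets 3.
Maximizing over 11, 1, 11, 14, 3, Row chooses D. Subgame-perfect outcome: (D, c3) with payoffs (14, 14).
Now find the simultaneous Nash equilibrium.
Row's best replies: c1→A; c2→E; c3→D.
Player 2's best replies: A→c3; B→c2; C→c1; D→c3; E→c3.
The unique mutual best reply is (D, c3), giving (14, 14).
Sequential outcome (D, c3) coincides with the Nash profile (D, c3).

yes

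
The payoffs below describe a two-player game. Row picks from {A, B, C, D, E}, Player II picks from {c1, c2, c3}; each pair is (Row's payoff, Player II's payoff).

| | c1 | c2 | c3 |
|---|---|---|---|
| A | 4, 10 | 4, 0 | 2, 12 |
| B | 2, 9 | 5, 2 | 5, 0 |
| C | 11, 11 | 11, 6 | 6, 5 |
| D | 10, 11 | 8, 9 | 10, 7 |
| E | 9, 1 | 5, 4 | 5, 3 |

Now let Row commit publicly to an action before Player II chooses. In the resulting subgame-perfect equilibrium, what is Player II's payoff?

11

Solve by backward induction (Row leads).
- A → Player II plays c3 (best of 10, 0, 12); Row gets 2.
- B → Player II plays c1 (best of 9, 2, 0); Row gets 2.
- C → Player II plays c1 (best of 11, 6, 5); Row gets 11.
- D → Player II plays c1 (best of 11, 9, 7); Row gets 10.
- E → Player II plays c2 (best of 1, 4, 3); Row gets 5.
Row's induced payoffs are 2, 2, 11, 10, 5, so Row commits to C. Subgame-perfect outcome: (C, c1) with payoffs (11, 11).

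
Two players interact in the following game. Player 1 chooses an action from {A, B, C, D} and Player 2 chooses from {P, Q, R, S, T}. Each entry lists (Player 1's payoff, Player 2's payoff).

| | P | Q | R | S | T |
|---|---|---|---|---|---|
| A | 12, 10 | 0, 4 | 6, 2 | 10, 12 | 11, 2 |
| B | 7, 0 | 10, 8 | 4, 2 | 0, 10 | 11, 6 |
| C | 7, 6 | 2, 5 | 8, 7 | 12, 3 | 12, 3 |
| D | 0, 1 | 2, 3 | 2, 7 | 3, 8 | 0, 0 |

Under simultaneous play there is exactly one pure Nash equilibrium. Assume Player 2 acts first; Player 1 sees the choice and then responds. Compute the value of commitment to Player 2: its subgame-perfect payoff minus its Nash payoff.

3

Backward induction with Player 2 moving first.
- P: Player 1 compares 12, 7, 7, 0 and picks A; Player 2 would get 10.
- Q: Player 1 compares 0, 10, 2, 2 and picks B; Player 2 would get 8.
- R: Player 1 compares 6, 4, 8, 2 and picks C; Player 2 would get 7.
- S: Player 1 compares 10, 0, 12, 3 and picks C; Player 2 would get 3.
- T: Player 1 compares 11, 11, 12, 0 and picks C; Player 2 would get 3.
Among 10, 8, 7, 3, 3, the best is 10 at P. Subgame-perfect outcome: (A, P) with payoffs (12, 10).
Now find the simultaneous Nash equilibrium.
Player 1's best replies: P→A; Q→B; R→C; S→C; T→C.
Player 2's best replies: A→S; B→S; C→R; D→S.
Only (C, R) has each player best-responding; Nash payoffs (8, 7).
Player 2's commitment gain: 10 − 7 = 3.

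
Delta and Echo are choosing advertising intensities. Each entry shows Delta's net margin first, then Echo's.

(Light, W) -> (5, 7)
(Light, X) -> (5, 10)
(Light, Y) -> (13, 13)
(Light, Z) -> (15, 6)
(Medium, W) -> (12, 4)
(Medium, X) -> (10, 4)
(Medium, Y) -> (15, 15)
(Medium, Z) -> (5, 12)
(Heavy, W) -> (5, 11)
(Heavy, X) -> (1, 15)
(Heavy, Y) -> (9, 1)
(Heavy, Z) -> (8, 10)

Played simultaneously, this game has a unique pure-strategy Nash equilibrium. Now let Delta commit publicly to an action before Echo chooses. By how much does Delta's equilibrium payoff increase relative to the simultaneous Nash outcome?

0

Work backward from Echo's decision.
- Light: Echo compares 7, 10, 13, 6 and picks Y; Delta would get 13.
- Medium: Echo compares 4, 4, 15, 12 and picks Y; Delta would get 15.
- Heavy: Echo compares 11, 15, 1, 10 and picks X; Delta would get 1.
Delta's induced payoffs are 13, 15, 1, so Delta commits to Medium. Subgame-perfect outcome: (Medium, Y) with payoffs (15, 15).
Now find the simultaneous Nash equilibrium.
Delta's best replies: W→Medium; X→Medium; Y→Medium; Z→Light.
Echo's best replies: Light→Y; Medium→Y; Heavy→X.
Only (Medium, Y) has each player best-responding; Nash payoffs (15, 15).
Delta's commitment gain: 15 − 15 = 0.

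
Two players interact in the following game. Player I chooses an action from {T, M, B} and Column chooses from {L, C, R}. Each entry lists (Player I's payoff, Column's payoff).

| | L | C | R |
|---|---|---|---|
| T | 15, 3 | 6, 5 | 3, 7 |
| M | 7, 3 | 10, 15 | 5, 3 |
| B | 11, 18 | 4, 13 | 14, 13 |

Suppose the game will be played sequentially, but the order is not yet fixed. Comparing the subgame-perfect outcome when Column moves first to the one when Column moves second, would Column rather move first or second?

second

If Player I leads: Column's best replies are T→R, M→C, B→L; Player I's induced payoffs 3, 10, 11; outcome (B, L), payoffs (11, 18).
If Column leads: Player I's best replies are L→T, C→M, R→B; Column's induced payoffs 3, 15, 13; outcome (M, C), payoffs (10, 15).
Column gets 15 moving first and 18 moving second, so Column prefers to move second.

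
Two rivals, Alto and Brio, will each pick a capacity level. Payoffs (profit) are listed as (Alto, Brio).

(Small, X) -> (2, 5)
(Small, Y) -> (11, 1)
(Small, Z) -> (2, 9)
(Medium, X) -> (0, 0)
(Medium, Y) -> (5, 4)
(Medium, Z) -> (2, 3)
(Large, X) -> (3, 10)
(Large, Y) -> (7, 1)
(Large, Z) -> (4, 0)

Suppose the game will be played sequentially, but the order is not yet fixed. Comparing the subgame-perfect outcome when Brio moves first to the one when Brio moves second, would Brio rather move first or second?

first

If Alto leads: Brio's best replies are Small→Z, Medium→Y, Large→X; Alto's induced payoffs 2, 5, 3; outcome (Medium, Y), payoffs (5, 4).
If Brio leads: Alto's best replies are X→Large, Y→Small, Z→Large; Brio's induced payoffs 10, 1, 0; outcome (Large, X), payoffs (3, 10).
Brio gets 10 moving first and 4 moving second, so Brio prefers to move first.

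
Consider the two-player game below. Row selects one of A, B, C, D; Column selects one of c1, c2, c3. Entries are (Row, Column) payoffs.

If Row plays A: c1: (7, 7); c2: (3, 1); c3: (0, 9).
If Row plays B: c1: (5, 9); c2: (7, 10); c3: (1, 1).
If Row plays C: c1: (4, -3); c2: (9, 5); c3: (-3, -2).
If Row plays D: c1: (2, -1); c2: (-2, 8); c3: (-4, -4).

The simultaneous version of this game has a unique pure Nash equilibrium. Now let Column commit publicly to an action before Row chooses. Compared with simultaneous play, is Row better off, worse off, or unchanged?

Solve by backward induction (Column leads).
- c1: BR = A, leader payoff 7.
- c2: BR = C, leader payoff 5.
- c3: BR = B, leader payoff 1.
Column's induced payoffs are 7, 5, 1, so Column commits to c1. Subgame-perfect outcome: (A, c1) with payoffs (7, 7).
Under simultaneous play:
Row's best replies: c1→A; c2→C; c3→B.
Column's best replies: A→c3; B→c2; C→c2; D→c2.
Only (C, c2) has each player best-responding; Nash payoffs (9, 5).
Row earns 7 sequentially versus 9 at the Nash outcome: worse off.

worse off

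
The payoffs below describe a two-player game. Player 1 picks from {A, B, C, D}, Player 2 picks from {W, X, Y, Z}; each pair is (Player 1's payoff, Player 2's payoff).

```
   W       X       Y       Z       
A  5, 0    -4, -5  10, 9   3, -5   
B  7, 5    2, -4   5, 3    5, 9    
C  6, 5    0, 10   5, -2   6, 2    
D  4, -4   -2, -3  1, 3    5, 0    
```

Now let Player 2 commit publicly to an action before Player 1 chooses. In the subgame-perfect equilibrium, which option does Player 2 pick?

Work backward from Player 1's decision.
- W: BR = B, leader payoff 5.
- X: BR = B, leader payoff -4.
- Y: BR = A, leader payoff 9.
- Z: BR = C, leader payoff 2.
Player 2's induced payoffs are 5, -4, 9, 2, so Player 2 commits to Y. Subgame-perfect outcome: (A, Y) with payoffs (10, 9).

Y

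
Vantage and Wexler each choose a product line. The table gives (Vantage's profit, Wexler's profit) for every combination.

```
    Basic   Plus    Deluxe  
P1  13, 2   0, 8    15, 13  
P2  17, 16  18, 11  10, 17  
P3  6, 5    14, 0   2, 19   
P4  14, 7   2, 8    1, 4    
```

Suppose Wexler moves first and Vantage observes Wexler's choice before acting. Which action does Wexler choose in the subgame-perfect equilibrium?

Basic

Backward induction with Wexler moving first.
- Basic → Vantage plays P2 (best of 13, 17, 6, 14); Wexler gets 16.
- Plus → Vantage plays P2 (best of 0, 18, 14, 2); Wexler gets 11.
- Deluxe → Vantage plays P1 (best of 15, 10, 2, 1); Wexler gets 13.
Among 16, 11, 13, the best is 16 at Basic. Subgame-perfect outcome: (P2, Basic) with payoffs (17, 16).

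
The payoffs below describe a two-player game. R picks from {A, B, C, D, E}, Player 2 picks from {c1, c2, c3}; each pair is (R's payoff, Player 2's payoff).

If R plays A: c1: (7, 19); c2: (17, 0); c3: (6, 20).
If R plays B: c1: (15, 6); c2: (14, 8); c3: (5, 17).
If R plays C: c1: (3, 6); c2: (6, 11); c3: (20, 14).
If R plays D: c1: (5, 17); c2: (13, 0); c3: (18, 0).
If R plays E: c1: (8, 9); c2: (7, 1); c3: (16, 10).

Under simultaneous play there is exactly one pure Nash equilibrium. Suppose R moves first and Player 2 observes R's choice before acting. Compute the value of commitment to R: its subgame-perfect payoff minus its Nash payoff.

0

Backward induction with R moving first.
- A → Player 2 plays c3 (best of 19, 0, 20); R gets 6.
- B → Player 2 plays c3 (best of 6, 8, 17); R gets 5.
- C → Player 2 plays c3 (best of 6, 11, 14); R gets 20.
- D → Player 2 plays c1 (best of 17, 0, 0); R gets 5.
- E → Player 2 plays c3 (best of 9, 1, 10); R gets 16.
Among 6, 5, 20, 5, 16, the best is 20 at C. Subgame-perfect outcome: (C, c3) with payoffs (20, 14).
Under simultaneous play:
R's best replies: c1→B; c2→A; c3→C.
Player 2's best replies: A→c3; B→c3; C→c3; D→c1; E→c3.
The unique mutual best reply is (C, c3), giving (20, 14).
R's commitment gain: 20 − 20 = 0.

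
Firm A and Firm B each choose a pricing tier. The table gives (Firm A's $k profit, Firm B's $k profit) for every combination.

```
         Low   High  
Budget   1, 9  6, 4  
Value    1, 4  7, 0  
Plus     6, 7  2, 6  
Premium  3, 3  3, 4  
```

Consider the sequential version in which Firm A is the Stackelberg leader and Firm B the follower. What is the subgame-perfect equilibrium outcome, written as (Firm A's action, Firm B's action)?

Work backward from Firm B's decision.
- Budget: Firm B compares 9, 4 and picks Low; Firm A would get 1.
- Value: Firm B compares 4, 0 and picks Low; Firm A would get 1.
- Plus: Firm B compares 7, 6 and picks Low; Firm A would get 6.
- Premium: Firm B compares 3, 4 and picks High; Firm A would get 3.
Among 1, 1, 6, 3, the best is 6 at Plus. Subgame-perfect outcome: (Plus, Low) with payoffs (6, 7).

(Plus, Low)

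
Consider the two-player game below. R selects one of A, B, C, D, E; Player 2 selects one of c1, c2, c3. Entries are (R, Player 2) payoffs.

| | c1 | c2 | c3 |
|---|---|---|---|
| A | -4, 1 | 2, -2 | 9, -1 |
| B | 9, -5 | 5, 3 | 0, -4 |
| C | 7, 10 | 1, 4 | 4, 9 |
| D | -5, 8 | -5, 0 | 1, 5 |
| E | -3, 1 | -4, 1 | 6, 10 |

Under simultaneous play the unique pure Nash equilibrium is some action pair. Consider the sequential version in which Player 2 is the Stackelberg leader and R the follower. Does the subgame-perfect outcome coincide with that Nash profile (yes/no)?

Backward induction with Player 2 moving first.
- c1: BR = B, leader payoff -5.
- c2: BR = B, leader payoff 3.
- c3: BR = A, leader payoff -1.
Among -5, 3, -1, the best is 3 at c2. Subgame-perfect outcome: (B, c2) with payoffs (5, 3).
Now find the simultaneous Nash equilibrium.
R's best replies: c1→B; c2→B; c3→A.
Player 2's best replies: A→c1; B→c2; C→c1; D→c1; E→c3.
The unique mutual best reply is (B, c2), giving (5, 3).
Sequential outcome (B, c2) coincides with the Nash profile (B, c2).

yes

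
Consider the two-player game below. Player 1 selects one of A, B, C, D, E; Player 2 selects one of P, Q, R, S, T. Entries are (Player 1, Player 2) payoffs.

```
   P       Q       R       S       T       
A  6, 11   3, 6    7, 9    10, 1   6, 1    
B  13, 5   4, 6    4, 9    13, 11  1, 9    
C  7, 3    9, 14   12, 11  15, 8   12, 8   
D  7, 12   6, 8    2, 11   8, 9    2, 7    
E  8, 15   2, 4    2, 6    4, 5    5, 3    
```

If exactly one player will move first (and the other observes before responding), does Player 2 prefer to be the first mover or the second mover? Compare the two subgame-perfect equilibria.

first

If Player 1 leads: Player 2's best replies are A→P, B→S, C→Q, D→P, E→P; Player 1's induced payoffs 6, 13, 9, 7, 8; outcome (B, S), payoffs (13, 11).
If Player 2 leads: Player 1's best replies are P→B, Q→C, R→C, S→C, T→C; Player 2's induced payoffs 5, 14, 11, 8, 8; outcome (C, Q), payoffs (9, 14).
Player 2 gets 14 moving first and 11 moving second, so Player 2 prefers to move first.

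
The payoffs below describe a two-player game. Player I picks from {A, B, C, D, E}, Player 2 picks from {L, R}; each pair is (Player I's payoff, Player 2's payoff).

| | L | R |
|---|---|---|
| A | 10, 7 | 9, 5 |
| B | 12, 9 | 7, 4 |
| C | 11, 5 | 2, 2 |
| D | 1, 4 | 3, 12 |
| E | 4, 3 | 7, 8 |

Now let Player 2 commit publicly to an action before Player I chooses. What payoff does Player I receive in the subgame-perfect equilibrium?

12

Work backward from Player I's decision.
- L: Player I compares 10, 12, 11, 1, 4 and picks B; Player 2 would get 9.
- R: Player I compares 9, 7, 2, 3, 7 and picks A; Player 2 would get 5.
Maximizing over 9, 5, Player 2 chooses L. Subgame-perfect outcome: (B, L) with payoffs (12, 9).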